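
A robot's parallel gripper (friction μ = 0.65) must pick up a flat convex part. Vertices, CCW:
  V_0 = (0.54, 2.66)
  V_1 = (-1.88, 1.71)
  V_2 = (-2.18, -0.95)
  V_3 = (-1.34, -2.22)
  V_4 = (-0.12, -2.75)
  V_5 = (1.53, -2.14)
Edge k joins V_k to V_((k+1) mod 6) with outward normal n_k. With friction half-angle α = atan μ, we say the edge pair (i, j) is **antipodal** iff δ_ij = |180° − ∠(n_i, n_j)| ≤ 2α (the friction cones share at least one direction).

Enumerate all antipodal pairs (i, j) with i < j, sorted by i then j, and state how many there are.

count = 6; pairs: (0,3), (0,4), (1,4), (1,5), (2,5), (3,5)

α = atan 0.65 = 33.02°;  2α = 66.05°
n_0 = (-0.3654, +0.9308)
n_1 = (-0.9937, +0.1121)
n_2 = (-0.8341, -0.5517)
n_3 = (-0.3985, -0.9172)
n_4 = (+0.3468, -0.9380)
n_5 = (+0.9794, +0.2020)
  (0,1): δ = 117.87°  ·
  (0,2): δ = 77.95°  ·
  (0,3): δ = 44.91°  ✓
  (0,4): δ = 1.14°  ✓
  (0,5): δ = 80.22°  ·
  (1,2): δ = 140.08°  ·
  (1,3): δ = 107.05°  ·
  (1,4): δ = 63.28°  ✓
  (1,5): δ = 18.09°  ✓
  (2,3): δ = 146.96°  ·
  (2,4): δ = 103.19°  ·
  (2,5): δ = 21.83°  ✓
  (3,4): δ = 136.23°  ·
  (3,5): δ = 54.86°  ✓
  (4,5): δ = 98.64°  ·
antipodal pairs: 6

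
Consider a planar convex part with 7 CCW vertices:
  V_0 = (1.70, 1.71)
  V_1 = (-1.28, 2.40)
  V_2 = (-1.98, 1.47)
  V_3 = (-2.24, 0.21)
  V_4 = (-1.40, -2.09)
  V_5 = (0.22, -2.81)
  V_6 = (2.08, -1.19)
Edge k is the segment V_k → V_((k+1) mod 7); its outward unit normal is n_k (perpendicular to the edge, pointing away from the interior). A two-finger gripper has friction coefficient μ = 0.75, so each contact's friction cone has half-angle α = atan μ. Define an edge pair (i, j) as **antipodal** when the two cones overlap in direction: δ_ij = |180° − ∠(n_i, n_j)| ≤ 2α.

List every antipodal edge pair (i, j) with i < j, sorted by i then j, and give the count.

count = 10; pairs: (0,3), (0,4), (0,5), (1,5), (1,6), (2,5), (2,6), (3,5), (3,6), (4,6)

α = atan 0.75 = 36.87°;  2α = 73.74°
n_0 = (+0.2256, +0.9742)
n_1 = (-0.7990, +0.6014)
n_2 = (-0.9794, +0.2021)
n_3 = (-0.9393, -0.3431)
n_4 = (-0.4061, -0.9138)
n_5 = (+0.6568, -0.7541)
n_6 = (+0.9915, +0.1299)
  (0,1): δ = 113.93°  ·
  (0,2): δ = 88.62°  ·
  (0,3): δ = 56.90°  ✓
  (0,4): δ = 10.93°  ✓
  (0,5): δ = 54.09°  ✓
  (0,6): δ = 110.50°  ·
  (1,2): δ = 154.69°  ·
  (1,3): δ = 122.97°  ·
  (1,4): δ = 76.99°  ·
  (1,5): δ = 11.98°  ✓
  (1,6): δ = 44.43°  ✓
  (2,3): δ = 148.28°  ·
  (2,4): δ = 102.30°  ·
  (2,5): δ = 37.29°  ✓
  (2,6): δ = 19.12°  ✓
  (3,4): δ = 134.03°  ·
  (3,5): δ = 69.01°  ✓
  (3,6): δ = 12.60°  ✓
  (4,5): δ = 114.98°  ·
  (4,6): δ = 58.57°  ✓
  (5,6): δ = 123.59°  ·
antipodal pairs: 10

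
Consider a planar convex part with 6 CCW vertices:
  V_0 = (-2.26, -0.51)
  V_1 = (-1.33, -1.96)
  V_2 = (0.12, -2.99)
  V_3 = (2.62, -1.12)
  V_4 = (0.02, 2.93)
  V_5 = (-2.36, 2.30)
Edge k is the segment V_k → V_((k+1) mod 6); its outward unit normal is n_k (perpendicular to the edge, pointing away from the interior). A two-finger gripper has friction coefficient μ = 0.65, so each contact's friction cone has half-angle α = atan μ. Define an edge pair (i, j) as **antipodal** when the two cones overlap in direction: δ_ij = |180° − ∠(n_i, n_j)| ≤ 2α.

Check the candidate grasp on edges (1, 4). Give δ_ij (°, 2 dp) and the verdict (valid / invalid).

δ = 50.21°, valid

α = atan 0.65 = 33.02°;  2α = 66.05°
edge 1: e_1 = (+1.45, -1.03);  n_1 = (-0.5791, -0.8153)
edge 4: e_4 = (-2.38, -0.63);  n_4 = (-0.2559, +0.9667)
∠(n_1, n_4) = 129.79°
δ = |180° − 129.79°| = 50.21°
50.21° ≤ 2α = 66.05°  →  valid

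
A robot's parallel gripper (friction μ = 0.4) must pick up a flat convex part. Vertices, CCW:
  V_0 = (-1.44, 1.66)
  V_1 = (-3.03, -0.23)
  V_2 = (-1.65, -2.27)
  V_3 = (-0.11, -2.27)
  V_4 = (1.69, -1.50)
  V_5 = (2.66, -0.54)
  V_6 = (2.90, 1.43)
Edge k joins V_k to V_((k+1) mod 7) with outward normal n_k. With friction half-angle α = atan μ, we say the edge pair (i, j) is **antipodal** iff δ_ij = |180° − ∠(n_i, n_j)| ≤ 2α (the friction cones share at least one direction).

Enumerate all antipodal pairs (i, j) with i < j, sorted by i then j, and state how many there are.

α = atan 0.4 = 21.80°;  2α = 43.60°
n_0 = (-0.7652, +0.6438)
n_1 = (-0.8283, -0.5603)
n_2 = (+0.0000, -1.0000)
n_3 = (+0.3933, -0.9194)
n_4 = (+0.7034, -0.7108)
n_5 = (+0.9927, -0.1209)
n_6 = (+0.0529, +0.9986)
  (0,1): δ = 105.85°  ·
  (0,2): δ = 49.93°  ·
  (0,3): δ = 26.77°  ✓
  (0,4): δ = 5.22°  ✓
  (0,5): δ = 33.13°  ✓
  (0,6): δ = 127.04°  ·
  (1,2): δ = 124.08°  ·
  (1,3): δ = 100.92°  ·
  (1,4): δ = 79.37°  ·
  (1,5): δ = 41.02°  ✓
  (1,6): δ = 52.89°  ·
  (2,3): δ = 156.84°  ·
  (2,4): δ = 135.30°  ·
  (2,5): δ = 96.95°  ·
  (2,6): δ = 3.03°  ✓
  (3,4): δ = 158.46°  ·
  (3,5): δ = 120.11°  ·
  (3,6): δ = 26.19°  ✓
  (4,5): δ = 141.65°  ·
  (4,6): δ = 47.74°  ·
  (5,6): δ = 86.09°  ·
antipodal pairs: 6

count = 6; pairs: (0,3), (0,4), (0,5), (1,5), (2,6), (3,6)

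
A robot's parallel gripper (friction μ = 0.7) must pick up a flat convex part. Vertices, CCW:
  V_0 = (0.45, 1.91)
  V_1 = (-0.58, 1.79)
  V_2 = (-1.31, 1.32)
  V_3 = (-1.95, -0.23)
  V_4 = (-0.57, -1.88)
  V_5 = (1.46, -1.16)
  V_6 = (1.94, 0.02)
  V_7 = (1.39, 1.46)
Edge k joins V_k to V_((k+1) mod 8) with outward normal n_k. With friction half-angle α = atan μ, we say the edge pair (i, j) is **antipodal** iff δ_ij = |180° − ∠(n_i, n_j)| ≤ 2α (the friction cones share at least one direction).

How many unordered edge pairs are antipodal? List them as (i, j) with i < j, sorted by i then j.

α = atan 0.7 = 34.99°;  2α = 69.98°
n_0 = (-0.1157, +0.9933)
n_1 = (-0.5413, +0.8408)
n_2 = (-0.9243, +0.3816)
n_3 = (-0.7671, -0.6416)
n_4 = (+0.3343, -0.9425)
n_5 = (+0.9263, -0.3768)
n_6 = (+0.9342, +0.3568)
n_7 = (+0.4318, +0.9020)
  (0,1): δ = 153.87°  ·
  (0,2): δ = 119.08°  ·
  (0,3): δ = 56.74°  ✓
  (0,4): δ = 12.88°  ✓
  (0,5): δ = 61.22°  ✓
  (0,6): δ = 104.26°  ·
  (0,7): δ = 147.77°  ·
  (1,2): δ = 145.21°  ·
  (1,3): δ = 82.87°  ·
  (1,4): δ = 13.25°  ✓
  (1,5): δ = 35.09°  ✓
  (1,6): δ = 78.13°  ·
  (1,7): δ = 121.64°  ·
  (2,3): δ = 117.66°  ·
  (2,4): δ = 48.04°  ✓
  (2,5): δ = 0.30°  ✓
  (2,6): δ = 43.34°  ✓
  (2,7): δ = 86.85°  ·
  (3,4): δ = 110.38°  ·
  (3,5): δ = 62.04°  ✓
  (3,6): δ = 19.00°  ✓
  (3,7): δ = 24.51°  ✓
  (4,5): δ = 131.66°  ·
  (4,6): δ = 88.62°  ·
  (4,7): δ = 45.11°  ✓
  (5,6): δ = 136.96°  ·
  (5,7): δ = 93.45°  ·
  (6,7): δ = 136.49°  ·
antipodal pairs: 12

count = 12; pairs: (0,3), (0,4), (0,5), (1,4), (1,5), (2,4), (2,5), (2,6), (3,5), (3,6), (3,7), (4,7)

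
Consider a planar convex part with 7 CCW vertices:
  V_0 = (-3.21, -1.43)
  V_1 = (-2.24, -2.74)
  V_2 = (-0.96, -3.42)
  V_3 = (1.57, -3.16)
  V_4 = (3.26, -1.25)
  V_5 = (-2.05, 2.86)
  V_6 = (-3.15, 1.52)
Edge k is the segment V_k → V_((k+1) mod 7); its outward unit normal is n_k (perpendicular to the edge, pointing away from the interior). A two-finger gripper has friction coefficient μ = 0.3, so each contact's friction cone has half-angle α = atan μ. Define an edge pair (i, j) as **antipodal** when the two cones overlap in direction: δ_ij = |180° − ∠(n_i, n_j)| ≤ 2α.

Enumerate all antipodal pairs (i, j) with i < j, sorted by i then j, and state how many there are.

count = 3; pairs: (0,4), (1,4), (3,5)

α = atan 0.3 = 16.70°;  2α = 33.40°
n_0 = (-0.8037, -0.5951)
n_1 = (-0.4692, -0.8831)
n_2 = (+0.1022, -0.9948)
n_3 = (+0.7489, -0.6627)
n_4 = (+0.6121, +0.7908)
n_5 = (-0.7729, +0.6345)
n_6 = (-0.9998, +0.0203)
  (0,1): δ = 154.50°  ·
  (0,2): δ = 120.65°  ·
  (0,3): δ = 78.02°  ·
  (0,4): δ = 15.74°  ✓
  (0,5): δ = 104.10°  ·
  (0,6): δ = 142.32°  ·
  (1,2): δ = 146.15°  ·
  (1,3): δ = 103.52°  ·
  (1,4): δ = 9.76°  ✓
  (1,5): δ = 78.60°  ·
  (1,6): δ = 116.81°  ·
  (2,3): δ = 137.37°  ·
  (2,4): δ = 43.61°  ·
  (2,5): δ = 44.75°  ·
  (2,6): δ = 82.97°  ·
  (3,4): δ = 86.24°  ·
  (3,5): δ = 2.12°  ✓
  (3,6): δ = 40.34°  ·
  (4,5): δ = 91.64°  ·
  (4,6): δ = 53.42°  ·
  (5,6): δ = 141.78°  ·
antipodal pairs: 3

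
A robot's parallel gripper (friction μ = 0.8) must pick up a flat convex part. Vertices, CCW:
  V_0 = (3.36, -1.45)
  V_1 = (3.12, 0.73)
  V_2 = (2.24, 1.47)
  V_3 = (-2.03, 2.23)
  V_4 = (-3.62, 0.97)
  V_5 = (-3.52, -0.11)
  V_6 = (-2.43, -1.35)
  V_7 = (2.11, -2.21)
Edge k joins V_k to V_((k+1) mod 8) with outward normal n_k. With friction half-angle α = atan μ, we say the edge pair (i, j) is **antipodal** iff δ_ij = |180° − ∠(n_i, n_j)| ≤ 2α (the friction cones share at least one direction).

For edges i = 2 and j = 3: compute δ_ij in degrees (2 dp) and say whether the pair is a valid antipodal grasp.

α = atan 0.8 = 38.66°;  2α = 77.32°
edge 2: e_2 = (-4.27, +0.76);  n_2 = (+0.1752, +0.9845)
edge 3: e_3 = (-1.59, -1.26);  n_3 = (-0.6211, +0.7837)
∠(n_2, n_3) = 48.49°
δ = |180° − 48.49°| = 131.51°
131.51° > 2α = 77.32°  →  invalid

δ = 131.51°, invalid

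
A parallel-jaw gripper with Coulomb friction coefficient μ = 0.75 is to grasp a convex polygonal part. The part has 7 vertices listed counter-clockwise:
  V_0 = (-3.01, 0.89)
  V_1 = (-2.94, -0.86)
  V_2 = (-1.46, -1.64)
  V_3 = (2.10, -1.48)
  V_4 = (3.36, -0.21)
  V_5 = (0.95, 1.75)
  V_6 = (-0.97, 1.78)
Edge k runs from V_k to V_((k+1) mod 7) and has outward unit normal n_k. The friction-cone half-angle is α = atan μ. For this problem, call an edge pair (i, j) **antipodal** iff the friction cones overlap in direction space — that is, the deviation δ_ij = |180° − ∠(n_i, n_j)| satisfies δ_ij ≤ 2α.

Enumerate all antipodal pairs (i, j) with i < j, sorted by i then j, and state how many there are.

α = atan 0.75 = 36.87°;  2α = 73.74°
n_0 = (-0.9992, -0.0400)
n_1 = (-0.4662, -0.8847)
n_2 = (+0.0449, -0.9990)
n_3 = (+0.7099, -0.7043)
n_4 = (+0.6310, +0.7758)
n_5 = (+0.0156, +0.9999)
n_6 = (-0.3999, +0.9166)
  (0,1): δ = 120.08°  ·
  (0,2): δ = 89.72°  ·
  (0,3): δ = 47.06°  ✓
  (0,4): δ = 48.59°  ✓
  (0,5): δ = 86.81°  ·
  (0,6): δ = 111.28°  ·
  (1,2): δ = 149.64°  ·
  (1,3): δ = 106.98°  ·
  (1,4): δ = 11.33°  ✓
  (1,5): δ = 26.90°  ✓
  (1,6): δ = 51.36°  ✓
  (2,3): δ = 137.35°  ·
  (2,4): δ = 41.69°  ✓
  (2,5): δ = 3.47°  ✓
  (2,6): δ = 21.00°  ✓
  (3,4): δ = 84.35°  ·
  (3,5): δ = 46.12°  ✓
  (3,6): δ = 21.66°  ✓
  (4,5): δ = 141.77°  ·
  (4,6): δ = 117.31°  ·
  (5,6): δ = 155.53°  ·
antipodal pairs: 10

count = 10; pairs: (0,3), (0,4), (1,4), (1,5), (1,6), (2,4), (2,5), (2,6), (3,5), (3,6)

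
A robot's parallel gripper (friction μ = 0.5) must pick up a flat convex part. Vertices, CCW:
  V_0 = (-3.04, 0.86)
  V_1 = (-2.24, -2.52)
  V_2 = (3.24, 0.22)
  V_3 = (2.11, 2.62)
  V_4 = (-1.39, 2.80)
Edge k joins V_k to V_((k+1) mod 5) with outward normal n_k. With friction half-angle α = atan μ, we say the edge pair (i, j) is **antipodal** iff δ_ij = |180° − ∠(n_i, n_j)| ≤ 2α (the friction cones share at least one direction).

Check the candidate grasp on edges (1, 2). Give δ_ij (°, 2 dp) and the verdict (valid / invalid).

δ = 91.35°, invalid

α = atan 0.5 = 26.57°;  2α = 53.13°
edge 1: e_1 = (+5.48, +2.74);  n_1 = (+0.4472, -0.8944)
edge 2: e_2 = (-1.13, +2.40);  n_2 = (+0.9047, +0.4260)
∠(n_1, n_2) = 88.65°
δ = |180° − 88.65°| = 91.35°
91.35° > 2α = 53.13°  →  invalid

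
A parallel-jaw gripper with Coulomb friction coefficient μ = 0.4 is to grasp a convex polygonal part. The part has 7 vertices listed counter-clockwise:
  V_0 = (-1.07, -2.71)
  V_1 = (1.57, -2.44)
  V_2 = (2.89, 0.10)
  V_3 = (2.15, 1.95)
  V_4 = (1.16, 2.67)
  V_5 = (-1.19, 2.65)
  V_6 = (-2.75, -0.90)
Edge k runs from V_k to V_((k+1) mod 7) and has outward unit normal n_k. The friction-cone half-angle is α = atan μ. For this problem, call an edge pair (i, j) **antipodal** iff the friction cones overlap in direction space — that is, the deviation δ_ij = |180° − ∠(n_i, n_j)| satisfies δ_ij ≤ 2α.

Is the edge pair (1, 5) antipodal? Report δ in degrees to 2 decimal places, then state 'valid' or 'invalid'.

α = atan 0.4 = 21.80°;  2α = 43.60°
edge 1: e_1 = (+1.32, +2.54);  n_1 = (+0.8873, -0.4611)
edge 5: e_5 = (-1.56, -3.55);  n_5 = (-0.9155, +0.4023)
∠(n_1, n_5) = 176.26°
δ = |180° − 176.26°| = 3.74°
3.74° ≤ 2α = 43.60°  →  valid

δ = 3.74°, valid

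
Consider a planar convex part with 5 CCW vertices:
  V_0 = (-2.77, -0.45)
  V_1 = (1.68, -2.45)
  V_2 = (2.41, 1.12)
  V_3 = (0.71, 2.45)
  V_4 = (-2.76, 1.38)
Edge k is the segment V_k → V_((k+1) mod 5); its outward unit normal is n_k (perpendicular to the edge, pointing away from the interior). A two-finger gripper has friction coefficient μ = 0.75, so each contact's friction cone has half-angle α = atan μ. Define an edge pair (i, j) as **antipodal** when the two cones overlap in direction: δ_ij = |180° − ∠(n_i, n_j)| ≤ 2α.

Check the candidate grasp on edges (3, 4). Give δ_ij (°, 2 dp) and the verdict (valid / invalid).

δ = 107.45°, invalid

α = atan 0.75 = 36.87°;  2α = 73.74°
edge 3: e_3 = (-3.47, -1.07);  n_3 = (-0.2947, +0.9556)
edge 4: e_4 = (-0.01, -1.83);  n_4 = (-1.0000, +0.0055)
∠(n_3, n_4) = 72.55°
δ = |180° − 72.55°| = 107.45°
107.45° > 2α = 73.74°  →  invalid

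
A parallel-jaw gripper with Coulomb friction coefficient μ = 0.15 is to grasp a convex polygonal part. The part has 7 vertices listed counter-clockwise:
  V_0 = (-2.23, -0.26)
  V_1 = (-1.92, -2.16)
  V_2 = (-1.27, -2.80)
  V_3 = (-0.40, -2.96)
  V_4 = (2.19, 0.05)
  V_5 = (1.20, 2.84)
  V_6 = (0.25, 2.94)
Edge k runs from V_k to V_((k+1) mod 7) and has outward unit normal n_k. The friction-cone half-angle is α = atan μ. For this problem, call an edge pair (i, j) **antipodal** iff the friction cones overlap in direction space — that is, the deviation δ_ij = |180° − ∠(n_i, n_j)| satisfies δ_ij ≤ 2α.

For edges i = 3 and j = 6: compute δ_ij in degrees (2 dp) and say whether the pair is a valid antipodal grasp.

α = atan 0.15 = 8.53°;  2α = 17.06°
edge 3: e_3 = (+2.59, +3.01);  n_3 = (+0.7580, -0.6522)
edge 6: e_6 = (-2.48, -3.20);  n_6 = (-0.7904, +0.6126)
∠(n_3, n_6) = 177.06°
δ = |180° − 177.06°| = 2.94°
2.94° ≤ 2α = 17.06°  →  valid

δ = 2.94°, valid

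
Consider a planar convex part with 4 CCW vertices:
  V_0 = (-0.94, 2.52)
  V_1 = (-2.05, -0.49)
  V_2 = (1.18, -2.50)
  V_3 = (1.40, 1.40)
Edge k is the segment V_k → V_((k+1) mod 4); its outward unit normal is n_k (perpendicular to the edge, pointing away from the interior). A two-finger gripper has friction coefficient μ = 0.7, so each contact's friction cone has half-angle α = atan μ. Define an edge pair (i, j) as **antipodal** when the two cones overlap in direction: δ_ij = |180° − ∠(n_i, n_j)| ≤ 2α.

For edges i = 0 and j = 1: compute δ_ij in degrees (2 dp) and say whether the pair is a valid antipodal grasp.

α = atan 0.7 = 34.99°;  2α = 69.98°
edge 0: e_0 = (-1.11, -3.01);  n_0 = (-0.9382, +0.3460)
edge 1: e_1 = (+3.23, -2.01);  n_1 = (-0.5283, -0.8490)
∠(n_0, n_1) = 78.35°
δ = |180° − 78.35°| = 101.65°
101.65° > 2α = 69.98°  →  invalid

δ = 101.65°, invalid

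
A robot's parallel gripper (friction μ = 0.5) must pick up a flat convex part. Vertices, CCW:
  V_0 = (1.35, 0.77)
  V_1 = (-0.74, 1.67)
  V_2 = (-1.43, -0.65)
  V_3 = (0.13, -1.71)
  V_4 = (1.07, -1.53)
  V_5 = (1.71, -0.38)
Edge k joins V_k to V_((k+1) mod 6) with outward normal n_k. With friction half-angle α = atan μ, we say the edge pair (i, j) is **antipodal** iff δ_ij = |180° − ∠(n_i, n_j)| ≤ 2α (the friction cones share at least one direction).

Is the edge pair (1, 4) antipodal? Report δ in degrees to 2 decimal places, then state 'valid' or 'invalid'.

δ = 12.53°, valid

α = atan 0.5 = 26.57°;  2α = 53.13°
edge 1: e_1 = (-0.69, -2.32);  n_1 = (-0.9585, +0.2851)
edge 4: e_4 = (+0.64, +1.15);  n_4 = (+0.8738, -0.4863)
∠(n_1, n_4) = 167.47°
δ = |180° − 167.47°| = 12.53°
12.53° ≤ 2α = 53.13°  →  valid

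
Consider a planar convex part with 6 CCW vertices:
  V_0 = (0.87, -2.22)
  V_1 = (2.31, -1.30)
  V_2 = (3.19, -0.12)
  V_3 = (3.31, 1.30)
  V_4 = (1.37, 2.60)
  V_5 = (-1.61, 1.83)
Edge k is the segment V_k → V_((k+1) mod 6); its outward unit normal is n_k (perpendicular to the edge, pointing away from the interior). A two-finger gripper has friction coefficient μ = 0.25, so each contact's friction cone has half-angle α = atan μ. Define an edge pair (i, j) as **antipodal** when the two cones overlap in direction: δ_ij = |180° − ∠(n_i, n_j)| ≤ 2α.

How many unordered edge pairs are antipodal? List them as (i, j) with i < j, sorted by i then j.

count = 2; pairs: (0,4), (3,5)

α = atan 0.25 = 14.04°;  2α = 28.07°
n_0 = (+0.5384, -0.8427)
n_1 = (+0.8016, -0.5978)
n_2 = (+0.9964, -0.0842)
n_3 = (+0.5567, +0.8307)
n_4 = (-0.2502, +0.9682)
n_5 = (-0.8528, -0.5222)
  (0,1): δ = 159.29°  ·
  (0,2): δ = 127.40°  ·
  (0,3): δ = 66.40°  ·
  (0,4): δ = 18.09°  ✓
  (0,5): δ = 88.91°  ·
  (1,2): δ = 148.12°  ·
  (1,3): δ = 87.11°  ·
  (1,4): δ = 38.80°  ·
  (1,5): δ = 68.20°  ·
  (2,3): δ = 119.00°  ·
  (2,4): δ = 70.68°  ·
  (2,5): δ = 36.31°  ·
  (3,4): δ = 131.69°  ·
  (3,5): δ = 24.69°  ✓
  (4,5): δ = 73.01°  ·
antipodal pairs: 2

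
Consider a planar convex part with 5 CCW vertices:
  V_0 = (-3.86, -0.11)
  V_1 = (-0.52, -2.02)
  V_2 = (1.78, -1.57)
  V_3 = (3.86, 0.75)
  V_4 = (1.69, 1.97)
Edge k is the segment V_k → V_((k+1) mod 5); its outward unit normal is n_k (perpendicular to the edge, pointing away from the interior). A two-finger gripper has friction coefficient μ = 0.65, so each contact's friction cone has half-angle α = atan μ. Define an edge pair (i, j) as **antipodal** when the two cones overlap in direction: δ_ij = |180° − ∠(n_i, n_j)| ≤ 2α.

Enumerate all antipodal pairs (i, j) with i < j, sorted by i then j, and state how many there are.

α = atan 0.65 = 33.02°;  2α = 66.05°
n_0 = (-0.4964, -0.8681)
n_1 = (+0.1920, -0.9814)
n_2 = (+0.7446, -0.6675)
n_3 = (+0.4901, +0.8717)
n_4 = (-0.3509, +0.9364)
  (0,1): δ = 139.17°  ·
  (0,2): δ = 102.11°  ·
  (0,3): δ = 0.42°  ✓
  (0,4): δ = 50.31°  ✓
  (1,2): δ = 142.95°  ·
  (1,3): δ = 40.42°  ✓
  (1,4): δ = 9.47°  ✓
  (2,3): δ = 77.47°  ·
  (2,4): δ = 27.58°  ✓
  (3,4): δ = 130.11°  ·
antipodal pairs: 5

count = 5; pairs: (0,3), (0,4), (1,3), (1,4), (2,4)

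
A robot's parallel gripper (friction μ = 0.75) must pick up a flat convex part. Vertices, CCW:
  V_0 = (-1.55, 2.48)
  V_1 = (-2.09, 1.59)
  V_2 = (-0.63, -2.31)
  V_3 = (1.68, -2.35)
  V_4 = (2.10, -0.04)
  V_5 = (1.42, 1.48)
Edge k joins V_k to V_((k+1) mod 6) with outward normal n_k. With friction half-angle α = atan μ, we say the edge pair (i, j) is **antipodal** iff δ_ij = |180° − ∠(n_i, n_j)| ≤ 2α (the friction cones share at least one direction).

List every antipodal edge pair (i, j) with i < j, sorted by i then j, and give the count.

count = 8; pairs: (0,2), (0,3), (0,4), (1,3), (1,4), (1,5), (2,4), (2,5)

α = atan 0.75 = 36.87°;  2α = 73.74°
n_0 = (-0.8549, +0.5187)
n_1 = (-0.9365, -0.3506)
n_2 = (-0.0173, -0.9999)
n_3 = (+0.9839, -0.1789)
n_4 = (+0.9128, +0.4084)
n_5 = (+0.3191, +0.9477)
  (0,1): δ = 128.23°  ·
  (0,2): δ = 59.75°  ✓
  (0,3): δ = 20.94°  ✓
  (0,4): δ = 55.35°  ✓
  (0,5): δ = 102.64°  ·
  (1,2): δ = 111.52°  ·
  (1,3): δ = 30.83°  ✓
  (1,4): δ = 3.58°  ✓
  (1,5): δ = 50.87°  ✓
  (2,3): δ = 99.31°  ·
  (2,4): δ = 64.91°  ✓
  (2,5): δ = 17.62°  ✓
  (3,4): δ = 145.59°  ·
  (3,5): δ = 98.30°  ·
  (4,5): δ = 132.71°  ·
antipodal pairs: 8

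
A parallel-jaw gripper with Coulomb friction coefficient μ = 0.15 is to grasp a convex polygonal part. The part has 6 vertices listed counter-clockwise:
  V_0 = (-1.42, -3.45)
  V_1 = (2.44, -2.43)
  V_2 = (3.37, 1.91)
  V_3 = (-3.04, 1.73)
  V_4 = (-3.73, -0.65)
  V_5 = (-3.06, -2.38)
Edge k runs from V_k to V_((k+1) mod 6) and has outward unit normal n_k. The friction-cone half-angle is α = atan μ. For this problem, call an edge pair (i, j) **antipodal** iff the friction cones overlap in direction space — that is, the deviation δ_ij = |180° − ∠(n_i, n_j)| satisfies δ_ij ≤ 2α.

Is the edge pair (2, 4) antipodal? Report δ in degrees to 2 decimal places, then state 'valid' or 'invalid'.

α = atan 0.15 = 8.53°;  2α = 17.06°
edge 2: e_2 = (-6.41, -0.18);  n_2 = (-0.0281, +0.9996)
edge 4: e_4 = (+0.67, -1.73);  n_4 = (-0.9325, -0.3611)
∠(n_2, n_4) = 109.56°
δ = |180° − 109.56°| = 70.44°
70.44° > 2α = 17.06°  →  invalid

δ = 70.44°, invalid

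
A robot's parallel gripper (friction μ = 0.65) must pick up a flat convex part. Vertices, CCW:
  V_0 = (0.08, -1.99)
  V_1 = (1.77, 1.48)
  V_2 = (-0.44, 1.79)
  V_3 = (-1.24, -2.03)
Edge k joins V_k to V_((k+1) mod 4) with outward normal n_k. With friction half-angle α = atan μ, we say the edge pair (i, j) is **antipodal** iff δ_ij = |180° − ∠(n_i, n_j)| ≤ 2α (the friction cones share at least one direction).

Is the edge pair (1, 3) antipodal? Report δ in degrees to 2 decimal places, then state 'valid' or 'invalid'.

δ = 9.72°, valid

α = atan 0.65 = 33.02°;  2α = 66.05°
edge 1: e_1 = (-2.21, +0.31);  n_1 = (+0.1389, +0.9903)
edge 3: e_3 = (+1.32, +0.04);  n_3 = (+0.0303, -0.9995)
∠(n_1, n_3) = 170.28°
δ = |180° − 170.28°| = 9.72°
9.72° ≤ 2α = 66.05°  →  valid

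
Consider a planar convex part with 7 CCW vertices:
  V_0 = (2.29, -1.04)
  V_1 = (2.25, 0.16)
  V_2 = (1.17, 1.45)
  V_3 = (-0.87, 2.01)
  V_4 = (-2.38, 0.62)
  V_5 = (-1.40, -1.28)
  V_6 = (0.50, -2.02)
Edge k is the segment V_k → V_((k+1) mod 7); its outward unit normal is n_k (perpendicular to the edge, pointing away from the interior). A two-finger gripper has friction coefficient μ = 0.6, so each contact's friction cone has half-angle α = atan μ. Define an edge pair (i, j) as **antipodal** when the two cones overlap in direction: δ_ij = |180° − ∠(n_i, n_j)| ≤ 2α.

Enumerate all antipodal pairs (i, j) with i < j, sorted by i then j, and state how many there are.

count = 8; pairs: (0,3), (0,4), (1,4), (1,5), (2,4), (2,5), (2,6), (3,6)

α = atan 0.6 = 30.96°;  2α = 61.93°
n_0 = (+0.9994, +0.0333)
n_1 = (+0.7668, +0.6419)
n_2 = (+0.2647, +0.9643)
n_3 = (-0.6773, +0.7357)
n_4 = (-0.8887, -0.4584)
n_5 = (-0.3629, -0.9318)
n_6 = (+0.4802, -0.8771)
  (0,1): δ = 141.97°  ·
  (0,2): δ = 107.26°  ·
  (0,3): δ = 49.28°  ✓
  (0,4): δ = 25.38°  ✓
  (0,5): δ = 66.81°  ·
  (0,6): δ = 116.79°  ·
  (1,2): δ = 145.29°  ·
  (1,3): δ = 87.31°  ·
  (1,4): δ = 12.65°  ✓
  (1,5): δ = 28.78°  ✓
  (1,6): δ = 78.76°  ·
  (2,3): δ = 122.02°  ·
  (2,4): δ = 47.37°  ✓
  (2,5): δ = 5.93°  ✓
  (2,6): δ = 44.05°  ✓
  (3,4): δ = 105.35°  ·
  (3,5): δ = 63.91°  ·
  (3,6): δ = 13.93°  ✓
  (4,5): δ = 138.56°  ·
  (4,6): δ = 88.58°  ·
  (5,6): δ = 130.02°  ·
antipodal pairs: 8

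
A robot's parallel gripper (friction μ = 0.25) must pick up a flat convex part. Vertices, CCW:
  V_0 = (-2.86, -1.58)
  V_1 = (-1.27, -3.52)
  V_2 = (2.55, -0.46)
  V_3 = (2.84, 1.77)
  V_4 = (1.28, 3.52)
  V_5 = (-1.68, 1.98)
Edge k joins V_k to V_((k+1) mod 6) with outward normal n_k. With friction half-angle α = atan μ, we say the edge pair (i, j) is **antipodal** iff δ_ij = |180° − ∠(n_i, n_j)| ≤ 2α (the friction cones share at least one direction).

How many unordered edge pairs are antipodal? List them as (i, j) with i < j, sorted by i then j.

α = atan 0.25 = 14.04°;  2α = 28.07°
n_0 = (-0.7734, -0.6339)
n_1 = (+0.6252, -0.7805)
n_2 = (+0.9916, -0.1290)
n_3 = (+0.7465, +0.6654)
n_4 = (-0.4615, +0.8871)
n_5 = (-0.9492, +0.3146)
  (0,1): δ = 90.64°  ·
  (0,2): δ = 46.75°  ·
  (0,3): δ = 2.38°  ✓
  (0,4): δ = 78.15°  ·
  (0,5): δ = 122.32°  ·
  (1,2): δ = 136.11°  ·
  (1,3): δ = 86.98°  ·
  (1,4): δ = 11.21°  ✓
  (1,5): δ = 32.97°  ·
  (2,3): δ = 130.88°  ·
  (2,4): δ = 55.10°  ·
  (2,5): δ = 10.93°  ✓
  (3,4): δ = 104.23°  ·
  (3,5): δ = 60.05°  ·
  (4,5): δ = 135.82°  ·
antipodal pairs: 3

count = 3; pairs: (0,3), (1,4), (2,5)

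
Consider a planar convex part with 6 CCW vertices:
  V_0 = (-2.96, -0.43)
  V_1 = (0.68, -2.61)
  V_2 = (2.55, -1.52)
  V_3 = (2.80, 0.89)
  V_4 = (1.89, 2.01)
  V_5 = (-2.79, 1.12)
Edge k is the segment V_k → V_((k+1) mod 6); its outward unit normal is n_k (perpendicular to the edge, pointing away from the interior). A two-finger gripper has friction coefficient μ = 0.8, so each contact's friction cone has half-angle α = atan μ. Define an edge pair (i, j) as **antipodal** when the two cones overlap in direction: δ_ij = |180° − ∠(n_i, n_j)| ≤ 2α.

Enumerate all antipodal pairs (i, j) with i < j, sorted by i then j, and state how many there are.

α = atan 0.8 = 38.66°;  2α = 77.32°
n_0 = (-0.5138, -0.8579)
n_1 = (+0.5036, -0.8639)
n_2 = (+0.9947, -0.1032)
n_3 = (+0.7761, +0.6306)
n_4 = (-0.1868, +0.9824)
n_5 = (-0.9940, +0.1090)
  (0,1): δ = 118.85°  ·
  (0,2): δ = 65.00°  ✓
  (0,3): δ = 19.99°  ✓
  (0,4): δ = 41.68°  ✓
  (0,5): δ = 114.66°  ·
  (1,2): δ = 126.16°  ·
  (1,3): δ = 81.14°  ·
  (1,4): δ = 19.47°  ✓
  (1,5): δ = 53.50°  ✓
  (2,3): δ = 134.98°  ·
  (2,4): δ = 73.31°  ✓
  (2,5): δ = 0.34°  ✓
  (3,4): δ = 118.33°  ·
  (3,5): δ = 45.35°  ✓
  (4,5): δ = 107.03°  ·
antipodal pairs: 8

count = 8; pairs: (0,2), (0,3), (0,4), (1,4), (1,5), (2,4), (2,5), (3,5)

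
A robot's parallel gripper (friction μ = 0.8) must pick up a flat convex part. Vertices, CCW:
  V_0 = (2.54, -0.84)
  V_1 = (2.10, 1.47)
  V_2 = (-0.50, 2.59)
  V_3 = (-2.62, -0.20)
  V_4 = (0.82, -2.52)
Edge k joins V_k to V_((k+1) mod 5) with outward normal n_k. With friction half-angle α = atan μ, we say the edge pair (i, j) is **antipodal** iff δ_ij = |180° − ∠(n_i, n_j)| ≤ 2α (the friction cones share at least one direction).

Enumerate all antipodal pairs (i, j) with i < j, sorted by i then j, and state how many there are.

count = 5; pairs: (0,2), (0,3), (1,3), (1,4), (2,4)

α = atan 0.8 = 38.66°;  2α = 77.32°
n_0 = (+0.9823, +0.1871)
n_1 = (+0.3956, +0.9184)
n_2 = (-0.7962, +0.6050)
n_3 = (-0.5591, -0.8291)
n_4 = (+0.6987, -0.7154)
  (0,1): δ = 124.09°  ·
  (0,2): δ = 48.01°  ✓
  (0,3): δ = 45.22°  ✓
  (0,4): δ = 123.54°  ·
  (1,2): δ = 103.92°  ·
  (1,3): δ = 10.69°  ✓
  (1,4): δ = 67.63°  ✓
  (2,3): δ = 86.77°  ·
  (2,4): δ = 8.44°  ✓
  (3,4): δ = 101.68°  ·
antipodal pairs: 5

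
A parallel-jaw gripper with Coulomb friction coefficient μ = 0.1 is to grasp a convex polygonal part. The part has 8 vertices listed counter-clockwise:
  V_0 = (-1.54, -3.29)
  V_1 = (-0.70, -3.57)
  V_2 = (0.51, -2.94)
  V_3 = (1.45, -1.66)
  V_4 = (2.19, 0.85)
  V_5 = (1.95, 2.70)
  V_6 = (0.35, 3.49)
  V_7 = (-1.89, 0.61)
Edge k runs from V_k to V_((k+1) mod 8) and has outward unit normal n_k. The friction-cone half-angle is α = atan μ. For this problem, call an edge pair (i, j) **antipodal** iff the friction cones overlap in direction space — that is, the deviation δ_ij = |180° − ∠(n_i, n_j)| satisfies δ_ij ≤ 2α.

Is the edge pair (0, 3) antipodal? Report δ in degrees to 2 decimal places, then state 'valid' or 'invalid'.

α = atan 0.1 = 5.71°;  2α = 11.42°
edge 0: e_0 = (+0.84, -0.28);  n_0 = (-0.3162, -0.9487)
edge 3: e_3 = (+0.74, +2.51);  n_3 = (+0.9592, -0.2828)
∠(n_0, n_3) = 92.01°
δ = |180° − 92.01°| = 87.99°
87.99° > 2α = 11.42°  →  invalid

δ = 87.99°, invalid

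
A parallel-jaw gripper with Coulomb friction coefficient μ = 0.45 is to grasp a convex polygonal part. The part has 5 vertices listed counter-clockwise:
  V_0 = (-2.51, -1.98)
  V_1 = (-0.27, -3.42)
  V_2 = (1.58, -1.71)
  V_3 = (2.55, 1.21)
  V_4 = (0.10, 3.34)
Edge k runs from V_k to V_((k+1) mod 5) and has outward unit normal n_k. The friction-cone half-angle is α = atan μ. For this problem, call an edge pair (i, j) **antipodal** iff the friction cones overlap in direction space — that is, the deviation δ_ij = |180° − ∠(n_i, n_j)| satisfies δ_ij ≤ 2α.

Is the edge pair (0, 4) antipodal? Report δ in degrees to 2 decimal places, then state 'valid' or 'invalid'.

δ = 96.60°, invalid

α = atan 0.45 = 24.23°;  2α = 48.46°
edge 0: e_0 = (+2.24, -1.44);  n_0 = (-0.5408, -0.8412)
edge 4: e_4 = (-2.61, -5.32);  n_4 = (-0.8978, +0.4405)
∠(n_0, n_4) = 83.40°
δ = |180° − 83.40°| = 96.60°
96.60° > 2α = 48.46°  →  invalid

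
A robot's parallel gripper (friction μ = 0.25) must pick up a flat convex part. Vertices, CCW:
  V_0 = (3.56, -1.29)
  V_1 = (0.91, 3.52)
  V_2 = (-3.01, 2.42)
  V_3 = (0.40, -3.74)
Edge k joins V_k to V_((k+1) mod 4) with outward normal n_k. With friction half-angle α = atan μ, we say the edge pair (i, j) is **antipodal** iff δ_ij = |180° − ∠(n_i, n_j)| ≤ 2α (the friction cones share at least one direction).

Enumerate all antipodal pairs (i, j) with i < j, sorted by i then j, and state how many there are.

α = atan 0.25 = 14.04°;  2α = 28.07°
n_0 = (+0.8759, +0.4825)
n_1 = (-0.2702, +0.9628)
n_2 = (-0.8749, -0.4843)
n_3 = (+0.6127, -0.7903)
  (0,1): δ = 103.18°  ·
  (0,2): δ = 0.12°  ✓
  (0,3): δ = 98.94°  ·
  (1,2): δ = 76.71°  ·
  (1,3): δ = 22.11°  ✓
  (2,3): δ = 81.18°  ·
antipodal pairs: 2

count = 2; pairs: (0,2), (1,3)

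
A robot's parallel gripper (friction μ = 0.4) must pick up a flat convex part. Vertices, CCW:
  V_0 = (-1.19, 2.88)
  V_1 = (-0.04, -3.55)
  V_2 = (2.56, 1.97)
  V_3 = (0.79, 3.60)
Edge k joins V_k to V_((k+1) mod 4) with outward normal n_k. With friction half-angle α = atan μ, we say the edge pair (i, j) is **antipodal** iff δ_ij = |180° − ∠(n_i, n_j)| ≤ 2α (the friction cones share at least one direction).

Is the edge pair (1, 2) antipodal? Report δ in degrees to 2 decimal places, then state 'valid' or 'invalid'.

δ = 107.42°, invalid

α = atan 0.4 = 21.80°;  2α = 43.60°
edge 1: e_1 = (+2.60, +5.52);  n_1 = (+0.9047, -0.4261)
edge 2: e_2 = (-1.77, +1.63);  n_2 = (+0.6774, +0.7356)
∠(n_1, n_2) = 72.58°
δ = |180° − 72.58°| = 107.42°
107.42° > 2α = 43.60°  →  invalid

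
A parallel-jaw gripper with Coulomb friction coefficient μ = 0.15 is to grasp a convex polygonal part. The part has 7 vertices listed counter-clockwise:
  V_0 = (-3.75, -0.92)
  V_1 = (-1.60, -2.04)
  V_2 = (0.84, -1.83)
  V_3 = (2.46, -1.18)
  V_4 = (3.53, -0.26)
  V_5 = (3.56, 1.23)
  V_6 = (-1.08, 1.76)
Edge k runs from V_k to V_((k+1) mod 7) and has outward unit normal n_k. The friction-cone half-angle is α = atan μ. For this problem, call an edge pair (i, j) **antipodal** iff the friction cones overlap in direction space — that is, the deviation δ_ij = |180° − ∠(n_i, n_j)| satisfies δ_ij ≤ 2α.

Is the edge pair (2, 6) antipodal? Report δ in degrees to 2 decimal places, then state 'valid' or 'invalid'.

α = atan 0.15 = 8.53°;  2α = 17.06°
edge 2: e_2 = (+1.62, +0.65);  n_2 = (+0.3724, -0.9281)
edge 6: e_6 = (-2.67, -2.68);  n_6 = (-0.7084, +0.7058)
∠(n_2, n_6) = 156.76°
δ = |180° − 156.76°| = 23.24°
23.24° > 2α = 17.06°  →  invalid

δ = 23.24°, invalid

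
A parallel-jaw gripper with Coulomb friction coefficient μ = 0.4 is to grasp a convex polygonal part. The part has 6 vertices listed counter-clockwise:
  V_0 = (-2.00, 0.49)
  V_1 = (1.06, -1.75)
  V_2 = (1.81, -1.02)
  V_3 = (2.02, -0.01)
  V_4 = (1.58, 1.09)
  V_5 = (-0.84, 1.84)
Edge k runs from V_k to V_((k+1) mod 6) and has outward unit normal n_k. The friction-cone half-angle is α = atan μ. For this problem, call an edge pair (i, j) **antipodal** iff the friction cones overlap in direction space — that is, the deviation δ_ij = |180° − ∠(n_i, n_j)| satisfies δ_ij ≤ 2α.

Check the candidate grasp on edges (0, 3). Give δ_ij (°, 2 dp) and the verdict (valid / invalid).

δ = 31.99°, valid

α = atan 0.4 = 21.80°;  2α = 43.60°
edge 0: e_0 = (+3.06, -2.24);  n_0 = (-0.5907, -0.8069)
edge 3: e_3 = (-0.44, +1.10);  n_3 = (+0.9285, +0.3714)
∠(n_0, n_3) = 148.01°
δ = |180° − 148.01°| = 31.99°
31.99° ≤ 2α = 43.60°  →  valid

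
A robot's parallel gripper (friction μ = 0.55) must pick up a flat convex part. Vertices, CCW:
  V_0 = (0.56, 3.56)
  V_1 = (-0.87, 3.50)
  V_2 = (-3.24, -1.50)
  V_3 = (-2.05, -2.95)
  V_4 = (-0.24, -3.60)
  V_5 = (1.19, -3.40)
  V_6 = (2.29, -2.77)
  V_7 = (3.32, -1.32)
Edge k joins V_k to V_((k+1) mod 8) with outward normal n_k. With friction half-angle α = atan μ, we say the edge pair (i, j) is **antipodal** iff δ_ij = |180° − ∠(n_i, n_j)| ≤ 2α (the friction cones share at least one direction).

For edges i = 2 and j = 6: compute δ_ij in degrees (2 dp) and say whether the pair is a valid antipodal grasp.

δ = 74.76°, invalid

α = atan 0.55 = 28.81°;  2α = 57.62°
edge 2: e_2 = (+1.19, -1.45);  n_2 = (-0.7730, -0.6344)
edge 6: e_6 = (+1.03, +1.45);  n_6 = (+0.8153, -0.5791)
∠(n_2, n_6) = 105.24°
δ = |180° − 105.24°| = 74.76°
74.76° > 2α = 57.62°  →  invalid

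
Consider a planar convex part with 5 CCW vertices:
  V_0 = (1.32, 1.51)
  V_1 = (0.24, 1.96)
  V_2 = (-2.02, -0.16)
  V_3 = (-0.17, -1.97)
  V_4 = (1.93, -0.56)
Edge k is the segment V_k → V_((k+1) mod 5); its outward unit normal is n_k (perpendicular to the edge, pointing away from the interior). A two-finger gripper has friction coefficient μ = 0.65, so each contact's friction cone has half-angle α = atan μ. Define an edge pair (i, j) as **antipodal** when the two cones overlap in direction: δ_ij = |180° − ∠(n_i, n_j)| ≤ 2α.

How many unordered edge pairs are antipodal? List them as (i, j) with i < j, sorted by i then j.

α = atan 0.65 = 33.02°;  2α = 66.05°
n_0 = (+0.3846, +0.9231)
n_1 = (-0.6842, +0.7293)
n_2 = (-0.6993, -0.7148)
n_3 = (+0.5574, -0.8302)
n_4 = (+0.9592, +0.2827)
  (0,1): δ = 114.21°  ·
  (0,2): δ = 21.75°  ✓
  (0,3): δ = 56.50°  ✓
  (0,4): δ = 129.04°  ·
  (1,2): δ = 87.54°  ·
  (1,3): δ = 9.29°  ✓
  (1,4): δ = 63.25°  ✓
  (2,3): δ = 101.75°  ·
  (2,4): δ = 29.21°  ✓
  (3,4): δ = 107.46°  ·
antipodal pairs: 5

count = 5; pairs: (0,2), (0,3), (1,3), (1,4), (2,4)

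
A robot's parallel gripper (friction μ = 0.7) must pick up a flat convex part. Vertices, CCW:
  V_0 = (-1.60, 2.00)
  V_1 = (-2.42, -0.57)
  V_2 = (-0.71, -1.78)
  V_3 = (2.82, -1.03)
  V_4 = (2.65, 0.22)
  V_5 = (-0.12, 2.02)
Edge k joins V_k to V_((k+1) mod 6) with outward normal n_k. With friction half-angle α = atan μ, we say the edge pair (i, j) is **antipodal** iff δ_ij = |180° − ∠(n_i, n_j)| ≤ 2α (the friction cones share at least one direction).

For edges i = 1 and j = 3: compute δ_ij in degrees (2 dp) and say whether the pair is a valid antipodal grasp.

α = atan 0.7 = 34.99°;  2α = 69.98°
edge 1: e_1 = (+1.71, -1.21);  n_1 = (-0.5776, -0.8163)
edge 3: e_3 = (-0.17, +1.25);  n_3 = (+0.9909, +0.1348)
∠(n_1, n_3) = 133.03°
δ = |180° − 133.03°| = 46.97°
46.97° ≤ 2α = 69.98°  →  valid

δ = 46.97°, valid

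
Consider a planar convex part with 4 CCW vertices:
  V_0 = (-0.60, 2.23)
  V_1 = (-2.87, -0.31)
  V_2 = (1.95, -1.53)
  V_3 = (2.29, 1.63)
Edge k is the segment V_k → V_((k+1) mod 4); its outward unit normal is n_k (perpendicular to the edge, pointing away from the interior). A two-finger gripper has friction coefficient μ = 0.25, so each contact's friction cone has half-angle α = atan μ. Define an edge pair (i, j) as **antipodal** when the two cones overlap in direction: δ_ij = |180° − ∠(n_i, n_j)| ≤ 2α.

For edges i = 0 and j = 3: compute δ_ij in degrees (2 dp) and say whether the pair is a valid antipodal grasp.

α = atan 0.25 = 14.04°;  2α = 28.07°
edge 0: e_0 = (-2.27, -2.54);  n_0 = (-0.7456, +0.6664)
edge 3: e_3 = (-2.89, +0.60);  n_3 = (+0.2033, +0.9791)
∠(n_0, n_3) = 59.94°
δ = |180° − 59.94°| = 120.06°
120.06° > 2α = 28.07°  →  invalid

δ = 120.06°, invalid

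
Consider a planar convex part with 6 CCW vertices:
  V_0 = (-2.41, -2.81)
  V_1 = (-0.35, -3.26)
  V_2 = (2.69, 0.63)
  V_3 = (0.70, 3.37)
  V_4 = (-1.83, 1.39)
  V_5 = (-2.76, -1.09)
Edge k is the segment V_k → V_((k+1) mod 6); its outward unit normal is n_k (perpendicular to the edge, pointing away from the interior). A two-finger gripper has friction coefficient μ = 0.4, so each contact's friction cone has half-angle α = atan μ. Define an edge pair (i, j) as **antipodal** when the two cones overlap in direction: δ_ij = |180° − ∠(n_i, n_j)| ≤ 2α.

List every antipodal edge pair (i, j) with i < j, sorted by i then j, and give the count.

count = 4; pairs: (0,2), (1,3), (1,4), (2,5)

α = atan 0.4 = 21.80°;  2α = 43.60°
n_0 = (-0.2134, -0.9770)
n_1 = (+0.7879, -0.6158)
n_2 = (+0.8091, +0.5876)
n_3 = (-0.6163, +0.7875)
n_4 = (-0.9363, +0.3511)
n_5 = (-0.9799, -0.1994)
  (0,1): δ = 115.68°  ·
  (0,2): δ = 41.69°  ✓
  (0,3): δ = 50.37°  ·
  (0,4): δ = 81.77°  ·
  (0,5): δ = 113.82°  ·
  (1,2): δ = 106.00°  ·
  (1,3): δ = 13.95°  ✓
  (1,4): δ = 17.45°  ✓
  (1,5): δ = 49.51°  ·
  (2,3): δ = 87.94°  ·
  (2,4): δ = 56.55°  ·
  (2,5): δ = 24.49°  ✓
  (3,4): δ = 148.60°  ·
  (3,5): δ = 116.55°  ·
  (4,5): δ = 147.94°  ·
antipodal pairs: 4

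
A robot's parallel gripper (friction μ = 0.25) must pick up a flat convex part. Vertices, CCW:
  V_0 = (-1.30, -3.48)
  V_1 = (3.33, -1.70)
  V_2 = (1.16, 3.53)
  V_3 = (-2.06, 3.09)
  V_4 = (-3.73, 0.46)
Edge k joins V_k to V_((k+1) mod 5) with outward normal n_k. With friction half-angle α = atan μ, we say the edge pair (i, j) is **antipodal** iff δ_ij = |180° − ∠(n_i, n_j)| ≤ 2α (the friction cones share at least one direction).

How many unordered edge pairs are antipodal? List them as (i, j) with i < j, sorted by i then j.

count = 2; pairs: (0,2), (1,4)

α = atan 0.25 = 14.04°;  2α = 28.07°
n_0 = (+0.3588, -0.9334)
n_1 = (+0.9237, +0.3832)
n_2 = (-0.1354, +0.9908)
n_3 = (-0.8442, +0.5360)
n_4 = (-0.8511, -0.5249)
  (0,1): δ = 88.49°  ·
  (0,2): δ = 13.25°  ✓
  (0,3): δ = 36.56°  ·
  (0,4): δ = 100.64°  ·
  (1,2): δ = 104.75°  ·
  (1,3): δ = 54.95°  ·
  (1,4): δ = 9.13°  ✓
  (2,3): δ = 130.20°  ·
  (2,4): δ = 66.12°  ·
  (3,4): δ = 115.92°  ·
antipodal pairs: 2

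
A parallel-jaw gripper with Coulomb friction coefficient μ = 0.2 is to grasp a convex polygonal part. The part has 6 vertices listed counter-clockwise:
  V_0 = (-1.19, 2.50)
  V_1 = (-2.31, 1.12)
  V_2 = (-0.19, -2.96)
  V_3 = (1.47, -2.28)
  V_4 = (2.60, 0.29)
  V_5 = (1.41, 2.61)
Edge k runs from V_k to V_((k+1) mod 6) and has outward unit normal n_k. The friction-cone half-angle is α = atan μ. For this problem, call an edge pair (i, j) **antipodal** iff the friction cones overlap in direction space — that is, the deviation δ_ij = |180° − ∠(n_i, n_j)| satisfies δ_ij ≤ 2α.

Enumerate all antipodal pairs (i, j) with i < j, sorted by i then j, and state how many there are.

α = atan 0.2 = 11.31°;  2α = 22.62°
n_0 = (-0.7765, +0.6302)
n_1 = (-0.8874, -0.4611)
n_2 = (+0.3791, -0.9254)
n_3 = (+0.9154, -0.4025)
n_4 = (+0.8898, +0.4564)
n_5 = (-0.0423, +0.9991)
  (0,1): δ = 113.48°  ·
  (0,2): δ = 28.66°  ·
  (0,3): δ = 15.33°  ✓
  (0,4): δ = 66.22°  ·
  (0,5): δ = 131.49°  ·
  (1,2): δ = 95.18°  ·
  (1,3): δ = 51.19°  ·
  (1,4): δ = 0.30°  ✓
  (1,5): δ = 64.97°  ·
  (2,3): δ = 136.01°  ·
  (2,4): δ = 85.12°  ·
  (2,5): δ = 19.85°  ✓
  (3,4): δ = 129.11°  ·
  (3,5): δ = 63.84°  ·
  (4,5): δ = 114.73°  ·
antipodal pairs: 3

count = 3; pairs: (0,3), (1,4), (2,5)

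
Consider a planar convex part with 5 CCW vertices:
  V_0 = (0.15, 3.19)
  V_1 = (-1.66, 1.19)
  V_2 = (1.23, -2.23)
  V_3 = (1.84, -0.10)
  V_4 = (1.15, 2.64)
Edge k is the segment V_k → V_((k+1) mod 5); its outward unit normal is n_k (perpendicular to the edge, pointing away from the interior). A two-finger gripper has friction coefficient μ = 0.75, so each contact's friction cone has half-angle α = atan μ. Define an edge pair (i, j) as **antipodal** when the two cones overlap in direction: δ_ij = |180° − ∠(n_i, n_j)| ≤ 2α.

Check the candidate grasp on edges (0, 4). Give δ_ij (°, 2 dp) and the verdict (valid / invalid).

δ = 103.33°, invalid

α = atan 0.75 = 36.87°;  2α = 73.74°
edge 0: e_0 = (-1.81, -2.00);  n_0 = (-0.7414, +0.6710)
edge 4: e_4 = (-1.00, +0.55);  n_4 = (+0.4819, +0.8762)
∠(n_0, n_4) = 76.67°
δ = |180° − 76.67°| = 103.33°
103.33° > 2α = 73.74°  →  invalid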